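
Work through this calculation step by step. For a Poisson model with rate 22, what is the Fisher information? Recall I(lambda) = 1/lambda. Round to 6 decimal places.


Fisher information for Poisson: I(lambda) = 1/lambda.
lambda = 22.
I(lambda) = 1/22 = 0.045455

0.045455


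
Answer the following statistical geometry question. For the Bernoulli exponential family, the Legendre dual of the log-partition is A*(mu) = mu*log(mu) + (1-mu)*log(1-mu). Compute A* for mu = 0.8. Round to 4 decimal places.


Legendre transform for Bernoulli:
A*(mu) = mu*log(mu) + (1-mu)*log(1-mu).
mu = 0.8, 1-mu = 0.2.
mu*log(mu) = 0.8*log(0.8) = -0.178515.
(1-mu)*log(1-mu) = 0.2*log(0.2) = -0.321888.
A* = -0.178515 + -0.321888 = -0.5004

-0.5004


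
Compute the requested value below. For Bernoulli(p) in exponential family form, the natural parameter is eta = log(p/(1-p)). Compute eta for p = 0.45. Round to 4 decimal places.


Natural parameter for Bernoulli: eta = log(p/(1-p)).
p = 0.45, 1-p = 0.55.
p/(1-p) = 0.818182.
eta = log(0.818182) = -0.2007

-0.2007


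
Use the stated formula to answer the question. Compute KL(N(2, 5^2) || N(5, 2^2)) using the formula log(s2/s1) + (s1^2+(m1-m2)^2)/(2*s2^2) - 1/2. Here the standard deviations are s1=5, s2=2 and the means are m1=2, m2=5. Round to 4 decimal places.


KL divergence between normal distributions:
KL = log(s2/s1) + (s1^2 + (m1-m2)^2)/(2*s2^2) - 1/2.
log(2/5) = -0.916291.
(5^2 + (2-5)^2)/(2*2^2) = (25 + 9)/8 = 4.25.
KL = -0.916291 + 4.25 - 0.5 = 2.8337

2.8337


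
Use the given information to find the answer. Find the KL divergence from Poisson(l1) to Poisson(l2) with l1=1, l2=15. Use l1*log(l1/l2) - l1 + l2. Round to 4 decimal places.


KL divergence for Poisson:
KL = l1*log(l1/l2) - l1 + l2.
l1 = 1, l2 = 15.
log(1/15) = -2.70805.
l1*log(l1/l2) = 1 * -2.70805 = -2.70805.
KL = -2.70805 - 1 + 15 = 11.2919

11.2919


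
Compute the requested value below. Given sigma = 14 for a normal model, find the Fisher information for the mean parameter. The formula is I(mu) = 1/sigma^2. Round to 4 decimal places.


The Fisher information for the mean of a normal distribution is I(mu) = 1/sigma^2.
sigma = 14, so sigma^2 = 196.
I(mu) = 1/196 = 0.0051

0.0051


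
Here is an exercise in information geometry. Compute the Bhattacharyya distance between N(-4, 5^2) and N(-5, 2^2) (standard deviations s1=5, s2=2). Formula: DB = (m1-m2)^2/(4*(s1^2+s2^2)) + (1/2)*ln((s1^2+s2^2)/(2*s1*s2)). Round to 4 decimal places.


Bhattacharyya distance between two Gaussians:
DB = (m1-m2)^2/(4*(s1^2+s2^2)) + (1/2)*ln((s1^2+s2^2)/(2*s1*s2)).
(m1-m2)^2 = (1)^2 = 1.
s1^2+s2^2 = 25 + 4 = 29.
term1 = 1/116 = 0.008621.
term2 = 0.5*ln(29/20.0) = 0.185782.
DB = 0.008621 + 0.185782 = 0.1944

0.1944


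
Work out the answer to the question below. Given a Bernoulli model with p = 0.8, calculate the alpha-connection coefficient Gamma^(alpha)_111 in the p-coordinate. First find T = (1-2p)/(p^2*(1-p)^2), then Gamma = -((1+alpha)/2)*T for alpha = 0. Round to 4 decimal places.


Skewness (Amari-Chentsov) tensor: T = (1-2p)/(p^2*(1-p)^2).
p = 0.8, 1-2p = -0.6, p^2 = 0.64, (1-p)^2 = 0.04.
T = -0.6/(0.64 * 0.04) = -23.4375.
In the p-coordinate, Gamma^(alpha) = Gamma^(0) - (alpha/2)*T with Gamma^(0) = (1/2)*g'(p) = -T/2,
so Gamma^(alpha) = -((1+alpha)/2)*T.
alpha = 0, -(1+alpha)/2 = -0.5.
Gamma = -0.5 * -23.4375 = 11.7188

11.7188


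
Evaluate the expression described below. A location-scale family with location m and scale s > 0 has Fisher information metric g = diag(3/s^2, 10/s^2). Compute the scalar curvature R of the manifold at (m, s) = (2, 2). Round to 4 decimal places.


The metric has the form g = (A dm^2 + B ds^2)/s^2 with A = 3, B = 10.
Substitute u = sqrt(A/B)*m: g = B*(du^2 + ds^2)/s^2, i.e. B times the
Poincare upper half-plane metric, which has constant Gaussian curvature -1.
Scaling a 2D metric by a constant c divides the Gaussian curvature by c,
so K = -1/B = -1/(10) = -0.1000 everywhere (the point (m, s) = (2, 2) is irrelevant:
the curvature is constant).
Scalar curvature in dimension 2: R = 2K = -2/(10) = -0.2000.

-0.2000


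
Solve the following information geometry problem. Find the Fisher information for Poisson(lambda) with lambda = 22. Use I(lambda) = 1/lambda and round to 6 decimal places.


Fisher information for Poisson: I(lambda) = 1/lambda.
lambda = 22.
I(lambda) = 1/22 = 0.045455

0.045455


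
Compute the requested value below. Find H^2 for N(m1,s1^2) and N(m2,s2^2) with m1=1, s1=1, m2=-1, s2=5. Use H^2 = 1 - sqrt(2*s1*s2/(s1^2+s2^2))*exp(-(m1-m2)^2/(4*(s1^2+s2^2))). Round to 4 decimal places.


Squared Hellinger distance for Gaussians:
H^2 = 1 - sqrt(2*s1*s2/(s1^2+s2^2)) * exp(-(m1-m2)^2/(4*(s1^2+s2^2))).
s1^2 = 1, s2^2 = 25, s1^2+s2^2 = 26.
sqrt(2*1*5/(26)) = 0.620174.
(m1-m2)^2 = (2)^2 = 4.
exp(-4/(4*26)) = exp(-0.038462) = 0.962269.
H^2 = 1 - 0.620174*0.962269 = 0.4032

0.4032


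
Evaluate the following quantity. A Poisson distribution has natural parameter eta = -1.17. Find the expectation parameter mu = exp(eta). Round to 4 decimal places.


Expectation parameter for Poisson exponential family:
mu = exp(eta).
eta = -1.17.
mu = exp(-1.17) = 0.3104

0.3104


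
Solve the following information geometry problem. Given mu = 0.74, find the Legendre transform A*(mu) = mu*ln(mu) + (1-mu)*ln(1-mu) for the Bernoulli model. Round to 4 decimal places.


Legendre transform for Bernoulli:
A*(mu) = mu*log(mu) + (1-mu)*log(1-mu).
mu = 0.74, 1-mu = 0.26.
mu*log(mu) = 0.74*log(0.74) = -0.222818.
(1-mu)*log(1-mu) = 0.26*log(0.26) = -0.350239.
A* = -0.222818 + -0.350239 = -0.5731

-0.5731


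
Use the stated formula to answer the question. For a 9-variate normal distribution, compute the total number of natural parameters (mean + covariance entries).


Exponential family dimension calculation:
For 9-dim MVN: mean has 9 params, covariance has 9*10/2 = 45 unique entries.
Total dim = 9 + 45 = 54.

54


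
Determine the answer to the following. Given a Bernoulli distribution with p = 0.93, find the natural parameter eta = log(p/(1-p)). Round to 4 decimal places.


Natural parameter for Bernoulli: eta = log(p/(1-p)).
p = 0.93, 1-p = 0.07.
p/(1-p) = 13.285714.
eta = log(13.285714) = 2.5867

2.5867


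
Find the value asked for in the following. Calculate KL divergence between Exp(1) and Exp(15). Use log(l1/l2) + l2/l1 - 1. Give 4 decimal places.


KL divergence for exponential family:
KL = log(l1/l2) + l2/l1 - 1.
log(1/15) = -2.70805.
15/1 = 15.0.
KL = -2.70805 + 15.0 - 1 = 11.2919

11.2919


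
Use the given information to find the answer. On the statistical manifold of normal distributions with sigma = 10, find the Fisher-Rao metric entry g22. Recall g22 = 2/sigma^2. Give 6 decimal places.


For the 2-parameter normal family, the Fisher metric has:
  g11 = 1/sigma^2, g22 = 2/sigma^2.
sigma = 10, sigma^2 = 100.
g22 = 0.020000

0.020000


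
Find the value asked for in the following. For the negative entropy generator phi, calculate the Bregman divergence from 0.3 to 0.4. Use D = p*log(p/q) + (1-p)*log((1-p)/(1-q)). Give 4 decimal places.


Bregman divergence with negative entropy generator:
D = p*log(p/q) + (1-p)*log((1-p)/(1-q)).
p = 0.3, q = 0.4.
p*log(p/q) = 0.3*log(0.3/0.4) = -0.086305.
(1-p)*log((1-p)/(1-q)) = 0.7*log(0.7/0.6) = 0.107905.
D = -0.086305 + 0.107905 = 0.0216

0.0216


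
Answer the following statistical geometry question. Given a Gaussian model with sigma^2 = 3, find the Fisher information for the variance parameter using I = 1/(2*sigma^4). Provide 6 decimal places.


Fisher information for variance: I(sigma^2) = 1/(2*sigma^4).
sigma^2 = 3, so sigma^4 = 9.
I = 1/(2*9) = 1/18 = 0.055556

0.055556


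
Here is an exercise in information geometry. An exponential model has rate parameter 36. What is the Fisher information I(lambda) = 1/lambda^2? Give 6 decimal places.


Fisher information for exponential: I(lambda) = 1/lambda^2.
lambda = 36, lambda^2 = 1296.
I = 1/1296 = 0.000772

0.000772


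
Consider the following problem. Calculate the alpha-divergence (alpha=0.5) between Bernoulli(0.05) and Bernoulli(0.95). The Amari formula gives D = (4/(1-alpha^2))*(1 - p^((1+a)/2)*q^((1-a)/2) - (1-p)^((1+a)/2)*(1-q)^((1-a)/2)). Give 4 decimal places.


Amari alpha-divergence:
D = (4/(1-alpha^2))*(1 - p^((1+a)/2)*q^((1-a)/2) - (1-p)^((1+a)/2)*(1-q)^((1-a)/2)).
alpha = 0.5, p = 0.05, q = 0.95.
e1 = (1+alpha)/2 = 0.75, e2 = (1-alpha)/2 = 0.25.
t1 = p^e1 * q^e2 = 0.05^0.75 * 0.95^0.25 = 0.10439.
t2 = (1-p)^e1 * (1-q)^e2 = 0.95^0.75 * 0.05^0.25 = 0.455025.
4/(1-alpha^2) = 5.333333.
D = 5.333333*(1 - 0.10439 - 0.455025) = 2.3498

2.3498


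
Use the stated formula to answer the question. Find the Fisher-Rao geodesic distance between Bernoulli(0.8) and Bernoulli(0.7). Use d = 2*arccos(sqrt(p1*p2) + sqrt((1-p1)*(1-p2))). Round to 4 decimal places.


Geodesic distance on Bernoulli manifold:
d(p1,p2) = 2*arccos(sqrt(p1*p2) + sqrt((1-p1)*(1-p2))).
sqrt(p1*p2) = sqrt(0.8*0.7) = 0.748331.
sqrt((1-p1)*(1-p2)) = sqrt(0.2*0.3) = 0.244949.
arg = 0.748331 + 0.244949 = 0.99328.
d = 2*arccos(0.99328) = 0.2320

0.2320


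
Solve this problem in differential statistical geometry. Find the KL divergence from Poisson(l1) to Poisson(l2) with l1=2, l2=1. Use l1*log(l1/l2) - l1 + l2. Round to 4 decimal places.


KL divergence for Poisson:
KL = l1*log(l1/l2) - l1 + l2.
l1 = 2, l2 = 1.
log(2/1) = 0.693147.
l1*log(l1/l2) = 2 * 0.693147 = 1.386294.
KL = 1.386294 - 2 + 1 = 0.3863

0.3863


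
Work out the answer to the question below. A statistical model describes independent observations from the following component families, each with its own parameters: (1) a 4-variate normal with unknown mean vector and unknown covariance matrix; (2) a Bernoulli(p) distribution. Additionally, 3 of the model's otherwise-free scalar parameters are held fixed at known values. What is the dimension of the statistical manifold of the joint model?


The dimension of a statistical manifold equals the number of free
(independent) real parameters of the model. For a product of independent
blocks the parameter counts add.
- 4-variate normal: 4 (mean) + 4*5/2 = 10 (symmetric covariance) = 14.
- Bernoulli (p): 1.
Total = 14 + 1 = 15.
3 parameter(s) fixed at known values: 15 - 3 = 12.
Dimension = 12

12


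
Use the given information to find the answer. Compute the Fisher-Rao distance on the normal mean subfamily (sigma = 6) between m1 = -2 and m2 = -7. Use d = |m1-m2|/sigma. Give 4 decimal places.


On the fixed-variance normal subfamily, geodesic distance = |m1-m2|/sigma.
|-2 - -7| = 5.
sigma = 6.
d = 5/6 = 0.8333

0.8333


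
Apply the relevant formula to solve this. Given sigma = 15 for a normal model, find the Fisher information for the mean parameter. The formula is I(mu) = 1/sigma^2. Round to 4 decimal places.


The Fisher information for the mean of a normal distribution is I(mu) = 1/sigma^2.
sigma = 15, so sigma^2 = 225.
I(mu) = 1/225 = 0.0044

0.0044


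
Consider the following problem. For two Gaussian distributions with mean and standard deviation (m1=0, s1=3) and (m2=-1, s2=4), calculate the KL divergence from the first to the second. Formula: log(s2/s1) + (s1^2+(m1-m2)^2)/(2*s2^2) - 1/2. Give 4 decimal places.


KL divergence between normal distributions:
KL = log(s2/s1) + (s1^2 + (m1-m2)^2)/(2*s2^2) - 1/2.
log(4/3) = 0.287682.
(3^2 + (0--1)^2)/(2*4^2) = (9 + 1)/32 = 0.3125.
KL = 0.287682 + 0.3125 - 0.5 = 0.1002

0.1002


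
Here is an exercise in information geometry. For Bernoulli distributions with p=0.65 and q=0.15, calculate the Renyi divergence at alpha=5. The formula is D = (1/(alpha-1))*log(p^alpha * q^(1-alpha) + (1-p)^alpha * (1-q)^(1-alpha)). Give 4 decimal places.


Renyi divergence of order alpha between Bernoulli distributions:
D = (1/(alpha-1))*log(p^alpha * q^(1-alpha) + (1-p)^alpha * (1-q)^(1-alpha)).
alpha = 5, p = 0.65, q = 0.15.
p^alpha * q^(1-alpha) = 0.65^5 * 0.15^-4 = 229.19321.
(1-p)^alpha * (1-q)^(1-alpha) = 0.35^5 * 0.85^-4 = 0.010062.
sum = 229.19321 + 0.010062 = 229.203271.
D = (1/4)*log(229.203271) = 1.3587

1.3587


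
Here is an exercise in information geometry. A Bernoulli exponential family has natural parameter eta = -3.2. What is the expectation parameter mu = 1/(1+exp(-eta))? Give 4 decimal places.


Dual coordinate (expectation parameter) for Bernoulli:
mu = 1/(1+exp(-eta)).
eta = -3.2.
exp(-eta) = exp(3.2) = 24.53253.
mu = 1/(1+24.53253) = 0.0392

0.0392


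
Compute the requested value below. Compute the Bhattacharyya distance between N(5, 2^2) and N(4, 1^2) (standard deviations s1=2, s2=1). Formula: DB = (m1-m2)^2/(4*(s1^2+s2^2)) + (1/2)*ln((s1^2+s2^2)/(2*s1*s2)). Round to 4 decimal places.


Bhattacharyya distance between two Gaussians:
DB = (m1-m2)^2/(4*(s1^2+s2^2)) + (1/2)*ln((s1^2+s2^2)/(2*s1*s2)).
(m1-m2)^2 = (1)^2 = 1.
s1^2+s2^2 = 4 + 1 = 5.
term1 = 1/20 = 0.05.
term2 = 0.5*ln(5/4.0) = 0.111572.
DB = 0.05 + 0.111572 = 0.1616

0.1616


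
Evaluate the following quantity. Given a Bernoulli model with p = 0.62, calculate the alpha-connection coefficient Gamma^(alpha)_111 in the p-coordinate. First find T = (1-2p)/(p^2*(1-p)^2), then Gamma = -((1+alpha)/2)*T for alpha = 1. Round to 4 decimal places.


Skewness (Amari-Chentsov) tensor: T = (1-2p)/(p^2*(1-p)^2).
p = 0.62, 1-2p = -0.24, p^2 = 0.3844, (1-p)^2 = 0.1444.
T = -0.24/(0.3844 * 0.1444) = -4.323751.
In the p-coordinate, Gamma^(alpha) = Gamma^(0) - (alpha/2)*T with Gamma^(0) = (1/2)*g'(p) = -T/2,
so Gamma^(alpha) = -((1+alpha)/2)*T.
alpha = 1, -(1+alpha)/2 = -1.0.
Gamma = -1.0 * -4.323751 = 4.3238

4.3238


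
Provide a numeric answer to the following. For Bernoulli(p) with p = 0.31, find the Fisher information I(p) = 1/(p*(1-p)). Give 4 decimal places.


For Bernoulli(p), Fisher information is I(p) = 1/(p*(1-p)).
p = 0.31, 1-p = 0.69.
p*(1-p) = 0.2139.
I(p) = 1/0.2139 = 4.6751

4.6751


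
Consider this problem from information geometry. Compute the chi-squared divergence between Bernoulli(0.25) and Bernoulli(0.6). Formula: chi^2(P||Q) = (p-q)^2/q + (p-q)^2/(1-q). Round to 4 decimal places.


Chi-squared divergence between Bernoulli distributions:
chi^2 = (p-q)^2/q + (p-q)^2/(1-q).
p = 0.25, q = 0.6, p-q = -0.35.
(p-q)^2 = 0.1225.
term1 = 0.1225/0.6 = 0.204167.
term2 = 0.1225/0.4 = 0.30625.
chi^2 = 0.204167 + 0.30625 = 0.5104

0.5104


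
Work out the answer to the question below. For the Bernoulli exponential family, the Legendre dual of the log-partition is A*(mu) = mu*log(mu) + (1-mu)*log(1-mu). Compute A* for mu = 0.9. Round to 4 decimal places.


Legendre transform for Bernoulli:
A*(mu) = mu*log(mu) + (1-mu)*log(1-mu).
mu = 0.9, 1-mu = 0.1.
mu*log(mu) = 0.9*log(0.9) = -0.094824.
(1-mu)*log(1-mu) = 0.1*log(0.1) = -0.230259.
A* = -0.094824 + -0.230259 = -0.3251

-0.3251


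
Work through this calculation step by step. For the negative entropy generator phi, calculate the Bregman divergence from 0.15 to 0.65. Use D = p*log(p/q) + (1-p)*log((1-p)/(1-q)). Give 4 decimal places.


Bregman divergence with negative entropy generator:
D = p*log(p/q) + (1-p)*log((1-p)/(1-q)).
p = 0.15, q = 0.65.
p*log(p/q) = 0.15*log(0.15/0.65) = -0.219951.
(1-p)*log((1-p)/(1-q)) = 0.85*log(0.85/0.35) = 0.754208.
D = -0.219951 + 0.754208 = 0.5343

0.5343


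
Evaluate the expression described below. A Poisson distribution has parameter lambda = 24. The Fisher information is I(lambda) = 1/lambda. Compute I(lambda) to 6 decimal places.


Fisher information for Poisson: I(lambda) = 1/lambda.
lambda = 24.
I(lambda) = 1/24 = 0.041667

0.041667


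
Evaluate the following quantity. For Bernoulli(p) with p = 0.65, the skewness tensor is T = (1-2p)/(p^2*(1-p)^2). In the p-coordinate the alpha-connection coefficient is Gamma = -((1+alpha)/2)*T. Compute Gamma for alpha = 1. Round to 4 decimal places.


Skewness (Amari-Chentsov) tensor: T = (1-2p)/(p^2*(1-p)^2).
p = 0.65, 1-2p = -0.3, p^2 = 0.4225, (1-p)^2 = 0.1225.
T = -0.3/(0.4225 * 0.1225) = -5.796401.
In the p-coordinate, Gamma^(alpha) = Gamma^(0) - (alpha/2)*T with Gamma^(0) = (1/2)*g'(p) = -T/2,
so Gamma^(alpha) = -((1+alpha)/2)*T.
alpha = 1, -(1+alpha)/2 = -1.0.
Gamma = -1.0 * -5.796401 = 5.7964

5.7964


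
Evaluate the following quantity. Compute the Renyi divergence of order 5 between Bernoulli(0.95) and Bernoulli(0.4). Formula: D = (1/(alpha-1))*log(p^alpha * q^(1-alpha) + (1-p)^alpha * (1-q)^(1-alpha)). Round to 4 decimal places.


Renyi divergence of order alpha between Bernoulli distributions:
D = (1/(alpha-1))*log(p^alpha * q^(1-alpha) + (1-p)^alpha * (1-q)^(1-alpha)).
alpha = 5, p = 0.95, q = 0.4.
p^alpha * q^(1-alpha) = 0.95^5 * 0.4^-4 = 30.225818.
(1-p)^alpha * (1-q)^(1-alpha) = 0.05^5 * 0.6^-4 = 2e-06.
sum = 30.225818 + 2e-06 = 30.22582.
D = (1/4)*log(30.22582) = 0.8522

0.8522


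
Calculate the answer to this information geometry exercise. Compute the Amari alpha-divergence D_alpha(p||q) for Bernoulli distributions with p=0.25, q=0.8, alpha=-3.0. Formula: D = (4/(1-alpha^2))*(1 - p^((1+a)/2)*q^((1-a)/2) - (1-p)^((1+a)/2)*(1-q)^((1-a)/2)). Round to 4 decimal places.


Amari alpha-divergence:
D = (4/(1-alpha^2))*(1 - p^((1+a)/2)*q^((1-a)/2) - (1-p)^((1+a)/2)*(1-q)^((1-a)/2)).
alpha = -3.0, p = 0.25, q = 0.8.
e1 = (1+alpha)/2 = -1.0, e2 = (1-alpha)/2 = 2.0.
t1 = p^e1 * q^e2 = 0.25^-1.0 * 0.8^2.0 = 2.56.
t2 = (1-p)^e1 * (1-q)^e2 = 0.75^-1.0 * 0.2^2.0 = 0.053333.
4/(1-alpha^2) = -0.5.
D = -0.5*(1 - 2.56 - 0.053333) = 0.8067

0.8067


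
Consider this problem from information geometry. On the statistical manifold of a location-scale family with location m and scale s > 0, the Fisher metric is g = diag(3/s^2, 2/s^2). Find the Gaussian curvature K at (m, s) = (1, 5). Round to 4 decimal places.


The metric has the form g = (A dm^2 + B ds^2)/s^2 with A = 3, B = 2.
Substitute u = sqrt(A/B)*m: g = B*(du^2 + ds^2)/s^2, i.e. B times the
Poincare upper half-plane metric, which has constant Gaussian curvature -1.
Scaling a 2D metric by a constant c divides the Gaussian curvature by c,
so K = -1/B = -1/(2) = -0.5000 everywhere (the point (m, s) = (1, 5) is irrelevant:
the curvature is constant).
The requested Gaussian curvature is K = -0.5000.

-0.5000


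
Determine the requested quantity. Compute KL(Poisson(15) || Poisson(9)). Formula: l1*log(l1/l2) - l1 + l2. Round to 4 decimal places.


KL divergence for Poisson:
KL = l1*log(l1/l2) - l1 + l2.
l1 = 15, l2 = 9.
log(15/9) = 0.510826.
l1*log(l1/l2) = 15 * 0.510826 = 7.662384.
KL = 7.662384 - 15 + 9 = 1.6624

1.6624


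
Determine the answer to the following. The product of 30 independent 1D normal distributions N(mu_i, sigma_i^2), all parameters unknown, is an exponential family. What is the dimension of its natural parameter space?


Exponential family dimension calculation:
Each univariate normal has two natural parameters (mu/sigma^2 and -1/(2 sigma^2)).
With 30 independent components, dim = 2 * 30 = 60.

60


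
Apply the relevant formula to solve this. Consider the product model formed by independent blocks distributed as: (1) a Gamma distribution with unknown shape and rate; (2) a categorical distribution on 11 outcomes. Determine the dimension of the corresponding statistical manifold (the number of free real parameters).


The dimension of a statistical manifold equals the number of free
(independent) real parameters of the model. For a product of independent
blocks the parameter counts add.
- Gamma (shape, rate): 2.
- categorical on 11 outcomes (probabilities sum to 1): 11-1 = 10.
Total = 2 + 10 = 12.
Dimension = 12

12


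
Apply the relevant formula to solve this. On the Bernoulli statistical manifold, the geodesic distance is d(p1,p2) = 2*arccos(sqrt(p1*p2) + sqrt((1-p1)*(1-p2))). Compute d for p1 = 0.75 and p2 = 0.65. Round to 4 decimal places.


Geodesic distance on Bernoulli manifold:
d(p1,p2) = 2*arccos(sqrt(p1*p2) + sqrt((1-p1)*(1-p2))).
sqrt(p1*p2) = sqrt(0.75*0.65) = 0.698212.
sqrt((1-p1)*(1-p2)) = sqrt(0.25*0.35) = 0.295804.
arg = 0.698212 + 0.295804 = 0.994016.
d = 2*arccos(0.994016) = 0.2189

0.2189


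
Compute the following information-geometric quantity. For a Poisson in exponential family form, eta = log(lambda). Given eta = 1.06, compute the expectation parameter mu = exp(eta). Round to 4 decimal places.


Expectation parameter for Poisson exponential family:
mu = exp(eta).
eta = 1.06.
mu = exp(1.06) = 2.8864

2.8864


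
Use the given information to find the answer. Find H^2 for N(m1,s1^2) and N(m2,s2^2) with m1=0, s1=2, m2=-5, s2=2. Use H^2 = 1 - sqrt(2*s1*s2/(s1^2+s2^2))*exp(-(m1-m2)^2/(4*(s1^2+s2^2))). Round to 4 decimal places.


Squared Hellinger distance for Gaussians:
H^2 = 1 - sqrt(2*s1*s2/(s1^2+s2^2)) * exp(-(m1-m2)^2/(4*(s1^2+s2^2))).
s1^2 = 4, s2^2 = 4, s1^2+s2^2 = 8.
sqrt(2*2*2/(8)) = 1.0.
(m1-m2)^2 = (5)^2 = 25.
exp(-25/(4*8)) = exp(-0.78125) = 0.457833.
H^2 = 1 - 1.0*0.457833 = 0.5422

0.5422


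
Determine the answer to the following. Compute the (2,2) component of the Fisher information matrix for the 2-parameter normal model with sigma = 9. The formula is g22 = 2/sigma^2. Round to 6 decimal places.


For the 2-parameter normal family, the Fisher metric has:
  g11 = 1/sigma^2, g22 = 2/sigma^2.
sigma = 9, sigma^2 = 81.
g22 = 0.024691

0.024691


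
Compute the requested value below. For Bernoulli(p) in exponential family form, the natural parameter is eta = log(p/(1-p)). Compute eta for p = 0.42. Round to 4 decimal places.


Natural parameter for Bernoulli: eta = log(p/(1-p)).
p = 0.42, 1-p = 0.58.
p/(1-p) = 0.724138.
eta = log(0.724138) = -0.3228

-0.3228


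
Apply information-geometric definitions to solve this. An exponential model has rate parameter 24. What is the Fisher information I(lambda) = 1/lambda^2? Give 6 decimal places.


Fisher information for exponential: I(lambda) = 1/lambda^2.
lambda = 24, lambda^2 = 576.
I = 1/576 = 0.001736

0.001736


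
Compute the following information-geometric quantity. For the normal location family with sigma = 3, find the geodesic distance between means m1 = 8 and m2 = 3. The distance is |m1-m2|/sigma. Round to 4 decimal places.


On the fixed-variance normal subfamily, geodesic distance = |m1-m2|/sigma.
|8 - 3| = 5.
sigma = 3.
d = 5/3 = 1.6667

1.6667


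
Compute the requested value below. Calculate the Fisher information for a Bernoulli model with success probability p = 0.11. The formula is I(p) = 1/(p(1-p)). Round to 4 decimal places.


For Bernoulli(p), Fisher information is I(p) = 1/(p*(1-p)).
p = 0.11, 1-p = 0.89.
p*(1-p) = 0.0979.
I(p) = 1/0.0979 = 10.2145

10.2145


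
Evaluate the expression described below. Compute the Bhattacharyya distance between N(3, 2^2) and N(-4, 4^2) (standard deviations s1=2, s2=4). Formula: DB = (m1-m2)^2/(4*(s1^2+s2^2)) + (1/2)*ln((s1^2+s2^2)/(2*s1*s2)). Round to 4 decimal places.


Bhattacharyya distance between two Gaussians:
DB = (m1-m2)^2/(4*(s1^2+s2^2)) + (1/2)*ln((s1^2+s2^2)/(2*s1*s2)).
(m1-m2)^2 = (7)^2 = 49.
s1^2+s2^2 = 4 + 16 = 20.
term1 = 49/80 = 0.6125.
term2 = 0.5*ln(20/16.0) = 0.111572.
DB = 0.6125 + 0.111572 = 0.7241

0.7241


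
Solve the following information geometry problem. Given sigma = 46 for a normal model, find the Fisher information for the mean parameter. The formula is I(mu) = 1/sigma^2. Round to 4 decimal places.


The Fisher information for the mean of a normal distribution is I(mu) = 1/sigma^2.
sigma = 46, so sigma^2 = 2116.
I(mu) = 1/2116 = 0.0005

0.0005


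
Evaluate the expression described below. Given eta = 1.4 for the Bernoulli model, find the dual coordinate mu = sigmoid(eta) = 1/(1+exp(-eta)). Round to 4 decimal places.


Dual coordinate (expectation parameter) for Bernoulli:
mu = 1/(1+exp(-eta)).
eta = 1.4.
exp(-eta) = exp(-1.4) = 0.246597.
mu = 1/(1+0.246597) = 0.8022

0.8022


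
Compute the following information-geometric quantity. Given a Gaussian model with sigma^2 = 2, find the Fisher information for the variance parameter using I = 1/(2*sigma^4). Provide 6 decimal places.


Fisher information for variance: I(sigma^2) = 1/(2*sigma^4).
sigma^2 = 2, so sigma^4 = 4.
I = 1/(2*4) = 1/8 = 0.125000

0.125000


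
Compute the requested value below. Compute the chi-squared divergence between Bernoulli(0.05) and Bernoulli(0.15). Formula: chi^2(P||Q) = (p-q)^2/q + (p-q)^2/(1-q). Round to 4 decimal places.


Chi-squared divergence between Bernoulli distributions:
chi^2 = (p-q)^2/q + (p-q)^2/(1-q).
p = 0.05, q = 0.15, p-q = -0.1.
(p-q)^2 = 0.01.
term1 = 0.01/0.15 = 0.066667.
term2 = 0.01/0.85 = 0.011765.
chi^2 = 0.066667 + 0.011765 = 0.0784

0.0784


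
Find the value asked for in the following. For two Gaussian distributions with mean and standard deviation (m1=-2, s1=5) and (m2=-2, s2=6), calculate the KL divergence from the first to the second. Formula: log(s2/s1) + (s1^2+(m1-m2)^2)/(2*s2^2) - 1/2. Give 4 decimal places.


KL divergence between normal distributions:
KL = log(s2/s1) + (s1^2 + (m1-m2)^2)/(2*s2^2) - 1/2.
log(6/5) = 0.182322.
(5^2 + (-2--2)^2)/(2*6^2) = (25 + 0)/72 = 0.347222.
KL = 0.182322 + 0.347222 - 0.5 = 0.0295

0.0295


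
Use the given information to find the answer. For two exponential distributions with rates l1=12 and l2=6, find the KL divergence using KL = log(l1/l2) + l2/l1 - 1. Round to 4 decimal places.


KL divergence for exponential family:
KL = log(l1/l2) + l2/l1 - 1.
log(12/6) = 0.693147.
6/12 = 0.5.
KL = 0.693147 + 0.5 - 1 = 0.1931

0.1931


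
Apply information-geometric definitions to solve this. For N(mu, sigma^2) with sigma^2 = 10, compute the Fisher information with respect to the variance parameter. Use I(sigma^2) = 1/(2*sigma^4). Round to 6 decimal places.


Fisher information for variance: I(sigma^2) = 1/(2*sigma^4).
sigma^2 = 10, so sigma^4 = 100.
I = 1/(2*100) = 1/200 = 0.005000

0.005000


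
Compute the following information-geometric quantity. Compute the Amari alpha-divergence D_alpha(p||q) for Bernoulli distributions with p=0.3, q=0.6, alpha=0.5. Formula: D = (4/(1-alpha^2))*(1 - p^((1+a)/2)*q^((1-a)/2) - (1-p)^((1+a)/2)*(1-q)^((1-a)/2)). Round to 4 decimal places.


Amari alpha-divergence:
D = (4/(1-alpha^2))*(1 - p^((1+a)/2)*q^((1-a)/2) - (1-p)^((1+a)/2)*(1-q)^((1-a)/2)).
alpha = 0.5, p = 0.3, q = 0.6.
e1 = (1+alpha)/2 = 0.75, e2 = (1-alpha)/2 = 0.25.
t1 = p^e1 * q^e2 = 0.3^0.75 * 0.6^0.25 = 0.356762.
t2 = (1-p)^e1 * (1-q)^e2 = 0.7^0.75 * 0.4^0.25 = 0.608609.
4/(1-alpha^2) = 5.333333.
D = 5.333333*(1 - 0.356762 - 0.608609) = 0.1847

0.1847


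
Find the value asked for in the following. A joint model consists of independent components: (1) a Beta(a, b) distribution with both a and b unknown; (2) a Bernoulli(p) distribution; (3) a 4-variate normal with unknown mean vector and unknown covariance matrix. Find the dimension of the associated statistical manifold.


The dimension of a statistical manifold equals the number of free
(independent) real parameters of the model. For a product of independent
blocks the parameter counts add.
- Beta (a, b): 2.
- Bernoulli (p): 1.
- 4-variate normal: 4 (mean) + 4*5/2 = 10 (symmetric covariance) = 14.
Total = 2 + 1 + 14 = 17.
Dimension = 17

17


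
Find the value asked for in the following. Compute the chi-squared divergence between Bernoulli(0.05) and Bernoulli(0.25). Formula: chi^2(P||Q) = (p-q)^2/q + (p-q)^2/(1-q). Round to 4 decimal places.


Chi-squared divergence between Bernoulli distributions:
chi^2 = (p-q)^2/q + (p-q)^2/(1-q).
p = 0.05, q = 0.25, p-q = -0.2.
(p-q)^2 = 0.04.
term1 = 0.04/0.25 = 0.16.
term2 = 0.04/0.75 = 0.053333.
chi^2 = 0.16 + 0.053333 = 0.2133

0.2133


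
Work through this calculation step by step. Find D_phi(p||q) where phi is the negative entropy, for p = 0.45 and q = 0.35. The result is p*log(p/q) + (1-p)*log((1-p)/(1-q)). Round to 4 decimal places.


Bregman divergence with negative entropy generator:
D = p*log(p/q) + (1-p)*log((1-p)/(1-q)).
p = 0.45, q = 0.35.
p*log(p/q) = 0.45*log(0.45/0.35) = 0.113091.
(1-p)*log((1-p)/(1-q)) = 0.55*log(0.55/0.65) = -0.09188.
D = 0.113091 + -0.09188 = 0.0212

0.0212


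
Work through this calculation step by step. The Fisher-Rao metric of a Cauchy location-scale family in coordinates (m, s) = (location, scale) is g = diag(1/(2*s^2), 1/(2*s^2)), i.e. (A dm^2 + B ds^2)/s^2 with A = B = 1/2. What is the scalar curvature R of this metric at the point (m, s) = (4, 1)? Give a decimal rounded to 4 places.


The metric has the form g = (A dm^2 + B ds^2)/s^2 with A = 1/2, B = 1/2.
Substitute u = sqrt(A/B)*m: g = B*(du^2 + ds^2)/s^2, i.e. B times the
Poincare upper half-plane metric, which has constant Gaussian curvature -1.
Scaling a 2D metric by a constant c divides the Gaussian curvature by c,
so K = -1/B = -1/(1/2) = -2.0000 everywhere (the point (m, s) = (4, 1) is irrelevant:
the curvature is constant).
Scalar curvature in dimension 2: R = 2K = -2/(1/2) = -4.0000.

-4.0000


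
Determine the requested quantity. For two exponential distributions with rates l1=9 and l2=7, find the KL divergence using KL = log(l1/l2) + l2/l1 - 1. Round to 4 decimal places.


KL divergence for exponential family:
KL = log(l1/l2) + l2/l1 - 1.
log(9/7) = 0.251314.
7/9 = 0.777778.
KL = 0.251314 + 0.777778 - 1 = 0.0291

0.0291


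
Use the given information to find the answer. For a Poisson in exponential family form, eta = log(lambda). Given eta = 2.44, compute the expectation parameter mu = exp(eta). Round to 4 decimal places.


Expectation parameter for Poisson exponential family:
mu = exp(eta).
eta = 2.44.
mu = exp(2.44) = 11.4730

11.4730


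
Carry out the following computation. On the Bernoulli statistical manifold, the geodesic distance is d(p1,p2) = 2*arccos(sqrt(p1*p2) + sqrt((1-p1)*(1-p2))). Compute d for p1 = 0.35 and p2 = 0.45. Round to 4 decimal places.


Geodesic distance on Bernoulli manifold:
d(p1,p2) = 2*arccos(sqrt(p1*p2) + sqrt((1-p1)*(1-p2))).
sqrt(p1*p2) = sqrt(0.35*0.45) = 0.396863.
sqrt((1-p1)*(1-p2)) = sqrt(0.65*0.55) = 0.597913.
arg = 0.396863 + 0.597913 = 0.994776.
d = 2*arccos(0.994776) = 0.2045

0.2045


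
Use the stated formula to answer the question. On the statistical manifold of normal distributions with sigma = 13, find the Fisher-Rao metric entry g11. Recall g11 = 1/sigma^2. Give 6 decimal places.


For the 2-parameter normal family, the Fisher metric has:
  g11 = 1/sigma^2, g22 = 2/sigma^2.
sigma = 13, sigma^2 = 169.
g11 = 0.005917

0.005917


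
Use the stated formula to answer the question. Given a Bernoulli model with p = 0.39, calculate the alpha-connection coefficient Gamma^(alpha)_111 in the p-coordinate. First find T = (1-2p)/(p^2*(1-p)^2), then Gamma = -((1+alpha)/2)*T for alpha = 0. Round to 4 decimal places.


Skewness (Amari-Chentsov) tensor: T = (1-2p)/(p^2*(1-p)^2).
p = 0.39, 1-2p = 0.22, p^2 = 0.1521, (1-p)^2 = 0.3721.
T = 0.22/(0.1521 * 0.3721) = 3.887172.
In the p-coordinate, Gamma^(alpha) = Gamma^(0) - (alpha/2)*T with Gamma^(0) = (1/2)*g'(p) = -T/2,
so Gamma^(alpha) = -((1+alpha)/2)*T.
alpha = 0, -(1+alpha)/2 = -0.5.
Gamma = -0.5 * 3.887172 = -1.9436

-1.9436


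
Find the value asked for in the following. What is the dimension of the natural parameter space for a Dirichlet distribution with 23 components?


Exponential family dimension calculation:
Dirichlet with 23 components has 23 natural parameters.

23


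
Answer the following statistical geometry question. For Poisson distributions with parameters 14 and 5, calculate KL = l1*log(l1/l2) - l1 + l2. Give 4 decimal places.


KL divergence for Poisson:
KL = l1*log(l1/l2) - l1 + l2.
l1 = 14, l2 = 5.
log(14/5) = 1.029619.
l1*log(l1/l2) = 14 * 1.029619 = 14.414672.
KL = 14.414672 - 14 + 5 = 5.4147

5.4147


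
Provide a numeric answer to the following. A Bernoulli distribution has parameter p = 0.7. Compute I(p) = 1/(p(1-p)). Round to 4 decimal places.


For Bernoulli(p), Fisher information is I(p) = 1/(p*(1-p)).
p = 0.7, 1-p = 0.3.
p*(1-p) = 0.21.
I(p) = 1/0.21 = 4.7619

4.7619


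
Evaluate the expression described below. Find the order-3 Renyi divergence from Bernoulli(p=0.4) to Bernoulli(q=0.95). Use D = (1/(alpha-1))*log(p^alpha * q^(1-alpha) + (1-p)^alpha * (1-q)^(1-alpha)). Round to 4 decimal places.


Renyi divergence of order alpha between Bernoulli distributions:
D = (1/(alpha-1))*log(p^alpha * q^(1-alpha) + (1-p)^alpha * (1-q)^(1-alpha)).
alpha = 3, p = 0.4, q = 0.95.
p^alpha * q^(1-alpha) = 0.4^3 * 0.95^-2 = 0.070914.
(1-p)^alpha * (1-q)^(1-alpha) = 0.6^3 * 0.05^-2 = 86.4.
sum = 0.070914 + 86.4 = 86.470914.
D = (1/2)*log(86.470914) = 2.2299

2.2299


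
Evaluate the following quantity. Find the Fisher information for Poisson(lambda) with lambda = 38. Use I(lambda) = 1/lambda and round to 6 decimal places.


Fisher information for Poisson: I(lambda) = 1/lambda.
lambda = 38.
I(lambda) = 1/38 = 0.026316

0.026316


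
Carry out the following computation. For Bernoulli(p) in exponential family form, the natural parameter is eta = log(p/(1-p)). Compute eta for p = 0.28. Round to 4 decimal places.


Natural parameter for Bernoulli: eta = log(p/(1-p)).
p = 0.28, 1-p = 0.72.
p/(1-p) = 0.388889.
eta = log(0.388889) = -0.9445

-0.9445


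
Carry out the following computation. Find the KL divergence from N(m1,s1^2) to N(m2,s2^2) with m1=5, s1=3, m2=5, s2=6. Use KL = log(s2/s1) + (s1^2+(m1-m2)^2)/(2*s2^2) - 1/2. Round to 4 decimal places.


KL divergence between normal distributions:
KL = log(s2/s1) + (s1^2 + (m1-m2)^2)/(2*s2^2) - 1/2.
log(6/3) = 0.693147.
(3^2 + (5-5)^2)/(2*6^2) = (9 + 0)/72 = 0.125.
KL = 0.693147 + 0.125 - 0.5 = 0.3181

0.3181


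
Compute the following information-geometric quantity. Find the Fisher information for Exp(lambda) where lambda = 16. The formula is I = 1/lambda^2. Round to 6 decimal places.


Fisher information for exponential: I(lambda) = 1/lambda^2.
lambda = 16, lambda^2 = 256.
I = 1/256 = 0.003906

0.003906


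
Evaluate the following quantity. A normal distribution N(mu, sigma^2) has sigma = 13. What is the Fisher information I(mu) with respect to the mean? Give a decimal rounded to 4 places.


The Fisher information for the mean of a normal distribution is I(mu) = 1/sigma^2.
sigma = 13, so sigma^2 = 169.
I(mu) = 1/169 = 0.0059

0.0059


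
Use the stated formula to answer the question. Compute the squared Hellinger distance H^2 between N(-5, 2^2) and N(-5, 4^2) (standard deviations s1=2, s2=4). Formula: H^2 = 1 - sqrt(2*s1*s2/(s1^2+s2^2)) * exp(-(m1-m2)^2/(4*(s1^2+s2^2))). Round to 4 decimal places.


Squared Hellinger distance for Gaussians:
H^2 = 1 - sqrt(2*s1*s2/(s1^2+s2^2)) * exp(-(m1-m2)^2/(4*(s1^2+s2^2))).
s1^2 = 4, s2^2 = 16, s1^2+s2^2 = 20.
sqrt(2*2*4/(20)) = 0.894427.
(m1-m2)^2 = (0)^2 = 0.
exp(-0/(4*20)) = exp(0.0) = 1.0.
H^2 = 1 - 0.894427*1.0 = 0.1056

0.1056


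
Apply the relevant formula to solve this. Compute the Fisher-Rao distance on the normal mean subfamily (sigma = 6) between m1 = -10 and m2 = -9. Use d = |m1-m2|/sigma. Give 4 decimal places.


On the fixed-variance normal subfamily, geodesic distance = |m1-m2|/sigma.
|-10 - -9| = 1.
sigma = 6.
d = 1/6 = 0.1667

0.1667


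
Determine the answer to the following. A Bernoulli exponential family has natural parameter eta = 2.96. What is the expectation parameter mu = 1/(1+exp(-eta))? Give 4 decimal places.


Dual coordinate (expectation parameter) for Bernoulli:
mu = 1/(1+exp(-eta)).
eta = 2.96.
exp(-eta) = exp(-2.96) = 0.051819.
mu = 1/(1+0.051819) = 0.9507

0.9507


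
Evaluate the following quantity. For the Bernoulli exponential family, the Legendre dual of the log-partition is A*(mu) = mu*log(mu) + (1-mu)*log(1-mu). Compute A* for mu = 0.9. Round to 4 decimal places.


Legendre transform for Bernoulli:
A*(mu) = mu*log(mu) + (1-mu)*log(1-mu).
mu = 0.9, 1-mu = 0.1.
mu*log(mu) = 0.9*log(0.9) = -0.094824.
(1-mu)*log(1-mu) = 0.1*log(0.1) = -0.230259.
A* = -0.094824 + -0.230259 = -0.3251

-0.3251


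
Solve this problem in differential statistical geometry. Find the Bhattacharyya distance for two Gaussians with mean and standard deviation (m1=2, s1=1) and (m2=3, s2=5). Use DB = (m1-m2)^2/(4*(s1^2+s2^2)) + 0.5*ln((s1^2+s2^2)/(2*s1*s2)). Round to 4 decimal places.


Bhattacharyya distance between two Gaussians:
DB = (m1-m2)^2/(4*(s1^2+s2^2)) + (1/2)*ln((s1^2+s2^2)/(2*s1*s2)).
(m1-m2)^2 = (-1)^2 = 1.
s1^2+s2^2 = 1 + 25 = 26.
term1 = 1/104 = 0.009615.
term2 = 0.5*ln(26/10.0) = 0.477756.
DB = 0.009615 + 0.477756 = 0.4874

0.4874


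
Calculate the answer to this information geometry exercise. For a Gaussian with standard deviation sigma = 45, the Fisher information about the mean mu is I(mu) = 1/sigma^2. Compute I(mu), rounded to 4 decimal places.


The Fisher information for the mean of a normal distribution is I(mu) = 1/sigma^2.
sigma = 45, so sigma^2 = 2025.
I(mu) = 1/2025 = 0.0005

0.0005


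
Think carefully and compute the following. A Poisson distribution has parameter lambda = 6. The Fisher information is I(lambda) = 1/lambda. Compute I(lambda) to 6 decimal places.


Fisher information for Poisson: I(lambda) = 1/lambda.
lambda = 6.
I(lambda) = 1/6 = 0.166667

0.166667


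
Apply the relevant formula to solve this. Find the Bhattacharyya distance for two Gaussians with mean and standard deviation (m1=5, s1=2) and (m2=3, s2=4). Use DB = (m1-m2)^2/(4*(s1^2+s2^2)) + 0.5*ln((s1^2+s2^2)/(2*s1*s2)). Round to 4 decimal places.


Bhattacharyya distance between two Gaussians:
DB = (m1-m2)^2/(4*(s1^2+s2^2)) + (1/2)*ln((s1^2+s2^2)/(2*s1*s2)).
(m1-m2)^2 = (2)^2 = 4.
s1^2+s2^2 = 4 + 16 = 20.
term1 = 4/80 = 0.05.
term2 = 0.5*ln(20/16.0) = 0.111572.
DB = 0.05 + 0.111572 = 0.1616

0.1616


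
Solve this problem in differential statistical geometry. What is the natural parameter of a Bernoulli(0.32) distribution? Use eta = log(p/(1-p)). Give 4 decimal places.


Natural parameter for Bernoulli: eta = log(p/(1-p)).
p = 0.32, 1-p = 0.68.
p/(1-p) = 0.470588.
eta = log(0.470588) = -0.7538

-0.7538


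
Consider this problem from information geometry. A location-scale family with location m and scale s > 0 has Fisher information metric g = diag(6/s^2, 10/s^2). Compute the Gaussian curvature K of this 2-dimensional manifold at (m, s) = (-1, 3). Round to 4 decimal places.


The metric has the form g = (A dm^2 + B ds^2)/s^2 with A = 6, B = 10.
Substitute u = sqrt(A/B)*m: g = B*(du^2 + ds^2)/s^2, i.e. B times the
Poincare upper half-plane metric, which has constant Gaussian curvature -1.
Scaling a 2D metric by a constant c divides the Gaussian curvature by c,
so K = -1/B = -1/(10) = -0.1000 everywhere (the point (m, s) = (-1, 3) is irrelevant:
the curvature is constant).
The requested Gaussian curvature is K = -0.1000.

-0.1000


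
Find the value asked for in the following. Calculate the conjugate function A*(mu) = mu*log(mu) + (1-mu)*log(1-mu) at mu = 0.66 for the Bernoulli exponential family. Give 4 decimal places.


Legendre transform for Bernoulli:
A*(mu) = mu*log(mu) + (1-mu)*log(1-mu).
mu = 0.66, 1-mu = 0.34.
mu*log(mu) = 0.66*log(0.66) = -0.27424.
(1-mu)*log(1-mu) = 0.34*log(0.34) = -0.366795.
A* = -0.27424 + -0.366795 = -0.6410

-0.6410


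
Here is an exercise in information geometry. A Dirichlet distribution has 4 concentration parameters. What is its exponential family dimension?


Exponential family dimension calculation:
Dirichlet with 4 components has 4 natural parameters.

4


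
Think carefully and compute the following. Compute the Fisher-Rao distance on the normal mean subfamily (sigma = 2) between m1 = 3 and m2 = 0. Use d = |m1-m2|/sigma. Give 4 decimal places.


On the fixed-variance normal subfamily, geodesic distance = |m1-m2|/sigma.
|3 - 0| = 3.
sigma = 2.
d = 3/2 = 1.5000

1.5000


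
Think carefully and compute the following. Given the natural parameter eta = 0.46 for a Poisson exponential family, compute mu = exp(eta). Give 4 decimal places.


Expectation parameter for Poisson exponential family:
mu = exp(eta).
eta = 0.46.
mu = exp(0.46) = 1.5841

1.5841


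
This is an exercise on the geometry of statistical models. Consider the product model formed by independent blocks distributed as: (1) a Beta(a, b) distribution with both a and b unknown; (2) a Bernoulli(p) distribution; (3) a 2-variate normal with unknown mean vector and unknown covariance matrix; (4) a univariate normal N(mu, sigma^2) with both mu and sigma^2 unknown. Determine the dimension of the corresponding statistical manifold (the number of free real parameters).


The dimension of a statistical manifold equals the number of free
(independent) real parameters of the model. For a product of independent
blocks the parameter counts add.
- Beta (a, b): 2.
- Bernoulli (p): 1.
- 2-variate normal: 2 (mean) + 2*3/2 = 3 (symmetric covariance) = 5.
- normal (mu, sigma^2): 2.
Total = 2 + 1 + 5 + 2 = 10.
Dimension = 10

10
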